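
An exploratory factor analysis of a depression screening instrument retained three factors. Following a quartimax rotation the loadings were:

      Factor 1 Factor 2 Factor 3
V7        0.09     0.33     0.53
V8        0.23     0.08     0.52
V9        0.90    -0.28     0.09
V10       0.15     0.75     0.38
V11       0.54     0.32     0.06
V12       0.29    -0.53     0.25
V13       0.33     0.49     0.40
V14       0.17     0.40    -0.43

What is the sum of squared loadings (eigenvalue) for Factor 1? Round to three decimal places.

SS loadings for Factor 1 = 0.09² + 0.23² + 0.90² + 0.15² + 0.54² + 0.29² + 0.33² + 0.17² = 0.0081 + 0.0529 + 0.8100 + 0.0225 + 0.2916 + 0.0841 + 0.1089 + 0.0289 = 1.4070

1.407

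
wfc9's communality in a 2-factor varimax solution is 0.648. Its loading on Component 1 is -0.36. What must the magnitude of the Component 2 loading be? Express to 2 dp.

0.72

Under orthogonal rotation h² = Σλ², so λ_Component 2² = h² − (0.1296) = 0.648 − 0.1296 = 0.5184.
|λ| = √0.5184 = 0.7200.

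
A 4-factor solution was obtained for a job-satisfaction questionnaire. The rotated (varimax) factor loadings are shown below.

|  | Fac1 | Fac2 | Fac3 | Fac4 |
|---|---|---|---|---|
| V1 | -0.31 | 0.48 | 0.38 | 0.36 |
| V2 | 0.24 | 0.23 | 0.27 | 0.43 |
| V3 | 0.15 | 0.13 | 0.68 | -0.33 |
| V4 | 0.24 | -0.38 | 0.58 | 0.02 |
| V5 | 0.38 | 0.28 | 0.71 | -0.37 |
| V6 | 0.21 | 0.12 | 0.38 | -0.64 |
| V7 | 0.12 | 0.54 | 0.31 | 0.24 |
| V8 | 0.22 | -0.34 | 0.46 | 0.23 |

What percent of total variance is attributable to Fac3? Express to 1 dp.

SS loadings for Fac3 = 0.38² + 0.27² + 0.68² + 0.58² + 0.71² + 0.38² + 0.31² + 0.46² = 1.9723
With 8 standardized items, total variance = 8. Proportion = 1.9723/8 = 0.2465 → 24.65%.

24.7%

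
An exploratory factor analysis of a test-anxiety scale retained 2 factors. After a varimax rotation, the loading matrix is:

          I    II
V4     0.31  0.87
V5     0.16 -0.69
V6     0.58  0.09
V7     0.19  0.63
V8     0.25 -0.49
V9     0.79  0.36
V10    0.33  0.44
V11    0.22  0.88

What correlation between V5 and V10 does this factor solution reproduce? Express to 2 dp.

r̂ = Σ λ_i·λ_j across factors = (0.16)(0.33) + (-0.69)(0.44)
  = +0.0528 -0.3036 = -0.2508

-0.25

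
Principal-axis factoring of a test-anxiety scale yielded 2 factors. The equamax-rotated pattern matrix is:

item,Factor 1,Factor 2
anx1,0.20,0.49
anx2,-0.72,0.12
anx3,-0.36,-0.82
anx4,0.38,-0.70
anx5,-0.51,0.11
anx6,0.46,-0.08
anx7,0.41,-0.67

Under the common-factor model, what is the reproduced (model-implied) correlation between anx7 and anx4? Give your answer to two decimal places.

0.62

r̂ = Σ λ_i·λ_j across factors = (0.41)(0.38) + (-0.67)(-0.70)
  = +0.1558 +0.4690 = 0.6248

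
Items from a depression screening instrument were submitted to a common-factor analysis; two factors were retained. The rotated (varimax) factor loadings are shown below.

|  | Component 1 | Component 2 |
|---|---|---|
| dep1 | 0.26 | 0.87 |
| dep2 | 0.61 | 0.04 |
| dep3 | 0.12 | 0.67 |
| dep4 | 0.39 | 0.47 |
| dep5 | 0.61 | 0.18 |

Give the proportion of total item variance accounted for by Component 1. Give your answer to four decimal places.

0.1957

SS loadings for Component 1 = 0.26² + 0.61² + 0.12² + 0.39² + 0.61² = 0.9783
Proportion of variance = 0.9783 / 5 = 0.1957.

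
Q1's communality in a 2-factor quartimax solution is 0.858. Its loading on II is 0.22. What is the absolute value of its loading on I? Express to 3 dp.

Under orthogonal rotation h² = Σλ², so λ_I² = h² − (0.0484) = 0.858 − 0.0484 = 0.8096.
|λ| = √0.8096 = 0.8998.

0.900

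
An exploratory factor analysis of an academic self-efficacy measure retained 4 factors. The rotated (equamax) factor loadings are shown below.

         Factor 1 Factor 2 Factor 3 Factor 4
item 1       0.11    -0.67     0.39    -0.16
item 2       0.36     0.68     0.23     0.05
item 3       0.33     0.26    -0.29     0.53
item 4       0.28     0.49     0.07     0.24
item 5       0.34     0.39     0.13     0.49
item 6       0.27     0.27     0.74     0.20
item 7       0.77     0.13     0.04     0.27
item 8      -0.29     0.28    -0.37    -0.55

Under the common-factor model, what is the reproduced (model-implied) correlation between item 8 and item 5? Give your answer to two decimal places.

r̂ = Σ λ_i·λ_j across factors = (-0.29)(0.34) + (0.28)(0.39) + (-0.37)(0.13) + (-0.55)(0.49)
  = -0.0986 +0.1092 -0.0481 -0.2695 = -0.3070

-0.31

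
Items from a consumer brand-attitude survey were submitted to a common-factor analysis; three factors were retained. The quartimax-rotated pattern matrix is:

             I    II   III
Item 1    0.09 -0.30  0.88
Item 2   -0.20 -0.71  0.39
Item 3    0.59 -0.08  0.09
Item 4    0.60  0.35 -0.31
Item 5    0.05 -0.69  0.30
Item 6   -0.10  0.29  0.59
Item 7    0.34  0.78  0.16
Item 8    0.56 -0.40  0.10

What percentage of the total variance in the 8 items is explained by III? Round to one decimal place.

SS loadings for III = 0.88² + 0.39² + 0.09² + (-0.31)² + 0.30² + 0.59² + 0.16² + 0.10² = 1.5044
With 8 standardized items, total variance = 8. Proportion = 1.5044/8 = 0.1880 → 18.80%.

18.8%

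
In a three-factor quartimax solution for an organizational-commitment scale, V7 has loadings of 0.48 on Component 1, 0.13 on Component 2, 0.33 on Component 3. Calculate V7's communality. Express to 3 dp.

h² = 0.48² + 0.13² + 0.33² = 0.2304 + 0.0169 + 0.1089 = 0.3562

0.356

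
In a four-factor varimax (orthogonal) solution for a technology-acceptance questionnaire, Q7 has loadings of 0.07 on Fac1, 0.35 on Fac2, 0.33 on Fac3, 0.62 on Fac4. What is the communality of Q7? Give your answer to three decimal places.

0.621

h² = 0.07² + 0.35² + 0.33² + 0.62² = 0.0049 + 0.1225 + 0.1089 + 0.3844 = 0.6207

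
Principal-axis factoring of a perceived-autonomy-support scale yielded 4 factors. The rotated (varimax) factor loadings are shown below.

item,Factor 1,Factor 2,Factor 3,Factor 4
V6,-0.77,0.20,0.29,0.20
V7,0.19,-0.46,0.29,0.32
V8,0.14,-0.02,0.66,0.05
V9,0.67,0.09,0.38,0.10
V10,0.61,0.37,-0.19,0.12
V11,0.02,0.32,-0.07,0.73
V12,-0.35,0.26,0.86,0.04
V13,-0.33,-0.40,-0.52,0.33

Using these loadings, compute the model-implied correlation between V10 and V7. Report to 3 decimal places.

r̂ = Σ λ_i·λ_j across factors = (0.61)(0.19) + (0.37)(-0.46) + (-0.19)(0.29) + (0.12)(0.32)
  = +0.1159 -0.1702 -0.0551 +0.0384 = -0.0710

-0.071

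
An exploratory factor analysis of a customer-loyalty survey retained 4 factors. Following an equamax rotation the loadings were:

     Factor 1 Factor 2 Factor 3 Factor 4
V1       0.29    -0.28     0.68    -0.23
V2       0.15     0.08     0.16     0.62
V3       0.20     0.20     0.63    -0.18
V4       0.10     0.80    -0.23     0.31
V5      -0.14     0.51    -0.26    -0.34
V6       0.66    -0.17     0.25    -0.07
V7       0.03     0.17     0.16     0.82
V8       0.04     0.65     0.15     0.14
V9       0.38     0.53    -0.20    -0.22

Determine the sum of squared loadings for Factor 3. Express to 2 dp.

1.16

SS loadings for Factor 3 = 0.68² + 0.16² + 0.63² + (-0.23)² + (-0.26)² + 0.25² + 0.16² + 0.15² + (-0.20)² = 0.4624 + 0.0256 + 0.3969 + 0.0529 + 0.0676 + 0.0625 + 0.0256 + 0.0225 + 0.0400 = 1.1560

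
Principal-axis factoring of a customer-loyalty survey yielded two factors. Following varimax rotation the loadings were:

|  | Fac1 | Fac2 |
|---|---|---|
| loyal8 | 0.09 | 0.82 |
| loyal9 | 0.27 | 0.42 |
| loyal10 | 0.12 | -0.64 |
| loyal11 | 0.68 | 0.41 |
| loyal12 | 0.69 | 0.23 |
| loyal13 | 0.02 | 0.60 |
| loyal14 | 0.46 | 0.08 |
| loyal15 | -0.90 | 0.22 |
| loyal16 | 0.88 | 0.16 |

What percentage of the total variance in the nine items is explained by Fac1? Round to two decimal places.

31.45%

SS loadings for Fac1 = 0.09² + 0.27² + 0.12² + 0.68² + 0.69² + 0.02² + 0.46² + (-0.90)² + 0.88² = 2.8303
With 9 standardized items, total variance = 9. Proportion = 2.8303/9 = 0.3145 → 31.45%.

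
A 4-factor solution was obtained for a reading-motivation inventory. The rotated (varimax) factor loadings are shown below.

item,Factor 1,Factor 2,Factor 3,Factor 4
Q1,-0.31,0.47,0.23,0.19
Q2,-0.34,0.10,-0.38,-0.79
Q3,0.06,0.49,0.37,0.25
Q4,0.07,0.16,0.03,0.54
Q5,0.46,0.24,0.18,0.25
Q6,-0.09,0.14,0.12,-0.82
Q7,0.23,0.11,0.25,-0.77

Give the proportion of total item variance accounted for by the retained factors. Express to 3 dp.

SS loadings by factor: 0.4928, 0.5859, 0.4444, 2.3421; total = 3.8652.
Total variance with 7 standardized items is 7, so the solution explains 3.8652/7 = 0.5522.

0.552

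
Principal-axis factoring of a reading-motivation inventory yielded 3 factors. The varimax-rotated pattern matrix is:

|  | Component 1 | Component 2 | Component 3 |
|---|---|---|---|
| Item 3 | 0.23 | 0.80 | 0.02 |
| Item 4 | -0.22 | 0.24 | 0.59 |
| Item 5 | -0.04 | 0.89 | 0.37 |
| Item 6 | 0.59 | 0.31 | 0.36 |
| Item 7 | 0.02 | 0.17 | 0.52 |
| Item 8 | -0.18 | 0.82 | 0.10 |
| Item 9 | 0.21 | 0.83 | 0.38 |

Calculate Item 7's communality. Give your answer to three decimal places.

0.300

h² = 0.02² + 0.17² + 0.52² = 0.0004 + 0.0289 + 0.2704 = 0.2997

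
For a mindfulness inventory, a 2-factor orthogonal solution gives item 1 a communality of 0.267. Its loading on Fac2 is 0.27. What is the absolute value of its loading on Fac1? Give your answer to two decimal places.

0.44

Under orthogonal rotation h² = Σλ², so λ_Fac1² = h² − (0.0729) = 0.267 − 0.0729 = 0.1941.
|λ| = √0.1941 = 0.4406.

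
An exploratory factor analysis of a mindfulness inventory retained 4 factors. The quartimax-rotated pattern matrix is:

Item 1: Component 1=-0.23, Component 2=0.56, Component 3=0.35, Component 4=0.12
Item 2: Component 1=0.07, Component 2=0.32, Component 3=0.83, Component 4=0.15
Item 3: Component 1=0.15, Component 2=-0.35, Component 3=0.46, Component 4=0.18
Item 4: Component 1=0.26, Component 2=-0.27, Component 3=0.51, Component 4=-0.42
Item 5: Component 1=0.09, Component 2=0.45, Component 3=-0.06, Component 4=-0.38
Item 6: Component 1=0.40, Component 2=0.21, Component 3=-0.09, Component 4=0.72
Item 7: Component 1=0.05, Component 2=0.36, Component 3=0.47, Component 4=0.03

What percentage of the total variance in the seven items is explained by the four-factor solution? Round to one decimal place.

53.3%

Communalities: 0.5034, 0.8187, 0.3890, 0.5770, 0.3586, 0.7306, 0.3539; Σh² = 3.7312.
Total variance with 7 standardized items is 7, so the solution explains 3.7312/7 = 0.5330 = 53.30%.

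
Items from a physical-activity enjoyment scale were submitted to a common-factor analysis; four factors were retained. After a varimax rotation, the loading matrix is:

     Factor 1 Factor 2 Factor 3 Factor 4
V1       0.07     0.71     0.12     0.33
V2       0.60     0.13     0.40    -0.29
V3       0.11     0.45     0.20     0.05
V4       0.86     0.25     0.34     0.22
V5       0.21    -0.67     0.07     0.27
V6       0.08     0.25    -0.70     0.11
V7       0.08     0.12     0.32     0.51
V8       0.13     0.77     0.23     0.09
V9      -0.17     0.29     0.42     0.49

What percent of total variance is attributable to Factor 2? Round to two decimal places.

22.10%

SS loadings for Factor 2 = 0.71² + 0.13² + 0.45² + 0.25² + (-0.67)² + 0.25² + 0.12² + 0.77² + 0.29² = 1.9888
With 9 standardized items, total variance = 9. Proportion = 1.9888/9 = 0.2210 → 22.10%.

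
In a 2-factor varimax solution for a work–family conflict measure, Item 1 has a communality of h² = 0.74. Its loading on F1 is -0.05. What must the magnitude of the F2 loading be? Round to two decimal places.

0.86

Under orthogonal rotation h² = Σλ², so λ_F2² = h² − (0.0025) = 0.74 − 0.0025 = 0.7375.
|λ| = √0.7375 = 0.8588.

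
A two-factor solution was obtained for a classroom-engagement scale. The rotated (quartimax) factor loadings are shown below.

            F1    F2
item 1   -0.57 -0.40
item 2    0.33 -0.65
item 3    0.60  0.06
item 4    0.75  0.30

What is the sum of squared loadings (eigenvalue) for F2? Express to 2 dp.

0.68

SS loadings for F2 = (-0.40)² + (-0.65)² + 0.06² + 0.30² = 0.1600 + 0.4225 + 0.0036 + 0.0900 = 0.6761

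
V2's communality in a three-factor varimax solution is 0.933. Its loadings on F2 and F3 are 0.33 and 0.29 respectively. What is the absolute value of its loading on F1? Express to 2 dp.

0.86

Under orthogonal rotation h² = Σλ², so λ_F1² = h² − (0.1930) = 0.933 − 0.1930 = 0.7400.
|λ| = √0.7400 = 0.8602.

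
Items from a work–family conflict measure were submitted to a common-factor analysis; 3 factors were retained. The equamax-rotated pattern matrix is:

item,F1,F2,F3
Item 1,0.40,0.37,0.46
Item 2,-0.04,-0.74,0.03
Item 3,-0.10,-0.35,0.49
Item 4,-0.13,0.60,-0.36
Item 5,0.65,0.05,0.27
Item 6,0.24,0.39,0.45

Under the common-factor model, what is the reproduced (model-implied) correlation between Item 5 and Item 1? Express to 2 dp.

r̂ = Σ λ_i·λ_j across factors = (0.65)(0.40) + (0.05)(0.37) + (0.27)(0.46)
  = +0.2600 +0.0185 +0.1242 = 0.4027

0.40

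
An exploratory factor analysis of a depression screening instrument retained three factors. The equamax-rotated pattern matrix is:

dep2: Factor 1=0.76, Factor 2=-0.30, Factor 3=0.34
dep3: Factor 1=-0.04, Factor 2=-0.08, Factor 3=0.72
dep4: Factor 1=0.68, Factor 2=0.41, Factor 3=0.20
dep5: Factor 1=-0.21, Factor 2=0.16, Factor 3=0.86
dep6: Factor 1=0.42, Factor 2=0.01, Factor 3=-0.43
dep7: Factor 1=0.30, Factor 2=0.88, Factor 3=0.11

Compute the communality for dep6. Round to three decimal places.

0.361

h² = 0.42² + 0.01² + (-0.43)² = 0.1764 + 0.0001 + 0.1849 = 0.3614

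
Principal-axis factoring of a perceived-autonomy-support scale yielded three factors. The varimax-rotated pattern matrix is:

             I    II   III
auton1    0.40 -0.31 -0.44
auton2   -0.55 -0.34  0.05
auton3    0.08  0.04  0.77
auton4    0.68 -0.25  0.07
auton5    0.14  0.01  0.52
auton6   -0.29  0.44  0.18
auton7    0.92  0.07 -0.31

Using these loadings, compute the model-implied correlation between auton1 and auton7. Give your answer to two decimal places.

0.48

r̂ = Σ λ_i·λ_j across factors = (0.40)(0.92) + (-0.31)(0.07) + (-0.44)(-0.31)
  = +0.3680 -0.0217 +0.1364 = 0.4827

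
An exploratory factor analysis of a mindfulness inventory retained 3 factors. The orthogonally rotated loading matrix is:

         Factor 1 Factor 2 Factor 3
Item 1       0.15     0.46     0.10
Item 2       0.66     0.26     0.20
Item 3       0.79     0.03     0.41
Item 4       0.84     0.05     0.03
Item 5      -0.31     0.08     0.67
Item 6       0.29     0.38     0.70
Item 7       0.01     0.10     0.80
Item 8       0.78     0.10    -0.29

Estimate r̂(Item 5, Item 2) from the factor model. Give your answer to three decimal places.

-0.050

r̂ = Σ λ_i·λ_j across factors = (-0.31)(0.66) + (0.08)(0.26) + (0.67)(0.20)
  = -0.2046 +0.0208 +0.1340 = -0.0498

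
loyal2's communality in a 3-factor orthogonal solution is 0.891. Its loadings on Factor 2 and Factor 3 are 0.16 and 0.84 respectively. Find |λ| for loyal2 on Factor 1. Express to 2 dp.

Under orthogonal rotation h² = Σλ², so λ_Factor 1² = h² − (0.7312) = 0.891 − 0.7312 = 0.1598.
|λ| = √0.1598 = 0.3997.

0.40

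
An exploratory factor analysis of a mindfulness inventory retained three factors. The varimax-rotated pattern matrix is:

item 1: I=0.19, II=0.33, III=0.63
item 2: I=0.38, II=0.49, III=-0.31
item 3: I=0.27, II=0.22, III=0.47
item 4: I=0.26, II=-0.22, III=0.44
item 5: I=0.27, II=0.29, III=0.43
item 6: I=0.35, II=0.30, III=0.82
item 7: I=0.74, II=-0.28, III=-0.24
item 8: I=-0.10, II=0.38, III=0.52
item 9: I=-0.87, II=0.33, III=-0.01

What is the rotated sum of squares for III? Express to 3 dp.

SS loadings for III = 0.63² + (-0.31)² + 0.47² + 0.44² + 0.43² + 0.82² + (-0.24)² + 0.52² + (-0.01)² = 0.3969 + 0.0961 + 0.2209 + 0.1936 + 0.1849 + 0.6724 + 0.0576 + 0.2704 + 0.0001 = 2.0929

2.093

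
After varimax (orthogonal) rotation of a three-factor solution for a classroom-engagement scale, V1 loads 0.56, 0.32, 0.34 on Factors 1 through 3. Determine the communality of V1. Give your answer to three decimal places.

h² = 0.56² + 0.32² + 0.34² = 0.3136 + 0.1024 + 0.1156 = 0.5316

0.532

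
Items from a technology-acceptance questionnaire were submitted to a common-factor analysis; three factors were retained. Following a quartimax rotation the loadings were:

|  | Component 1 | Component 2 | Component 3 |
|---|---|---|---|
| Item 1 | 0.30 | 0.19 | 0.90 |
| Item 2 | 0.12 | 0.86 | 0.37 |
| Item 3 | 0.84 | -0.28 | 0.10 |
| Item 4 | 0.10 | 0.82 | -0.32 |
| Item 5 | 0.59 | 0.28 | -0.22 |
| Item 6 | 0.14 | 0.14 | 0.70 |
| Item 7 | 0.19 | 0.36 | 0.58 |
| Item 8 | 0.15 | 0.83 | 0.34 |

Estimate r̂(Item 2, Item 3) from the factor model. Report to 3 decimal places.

r̂ = Σ λ_i·λ_j across factors = (0.12)(0.84) + (0.86)(-0.28) + (0.37)(0.10)
  = +0.1008 -0.2408 +0.0370 = -0.1030

-0.103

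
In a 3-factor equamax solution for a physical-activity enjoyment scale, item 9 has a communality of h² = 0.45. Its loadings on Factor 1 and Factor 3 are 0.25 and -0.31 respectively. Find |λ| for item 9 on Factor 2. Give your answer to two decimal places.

Under orthogonal rotation h² = Σλ², so λ_Factor 2² = h² − (0.1586) = 0.45 − 0.1586 = 0.2914.
|λ| = √0.2914 = 0.5398.

0.54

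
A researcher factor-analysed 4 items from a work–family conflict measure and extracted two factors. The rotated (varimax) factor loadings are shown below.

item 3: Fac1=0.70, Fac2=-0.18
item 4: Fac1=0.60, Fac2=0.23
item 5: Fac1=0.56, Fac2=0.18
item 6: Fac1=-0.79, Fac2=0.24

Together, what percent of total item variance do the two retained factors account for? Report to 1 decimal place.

49.1%

Communalities: 0.5224, 0.4129, 0.3460, 0.6817; Σh² = 1.9630.
Total variance with 4 standardized items is 4, so the solution explains 1.9630/4 = 0.4908 = 49.08%.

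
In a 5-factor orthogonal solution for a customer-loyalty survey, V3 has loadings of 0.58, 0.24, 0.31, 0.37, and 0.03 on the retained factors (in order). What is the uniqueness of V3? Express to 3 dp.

h² = 0.58² + 0.24² + 0.31² + 0.37² + 0.03² = 0.3364 + 0.0576 + 0.0961 + 0.1369 + 0.0009 = 0.6279
Uniqueness u² = 1 − h² = 1 − 0.6279 = 0.3721

0.372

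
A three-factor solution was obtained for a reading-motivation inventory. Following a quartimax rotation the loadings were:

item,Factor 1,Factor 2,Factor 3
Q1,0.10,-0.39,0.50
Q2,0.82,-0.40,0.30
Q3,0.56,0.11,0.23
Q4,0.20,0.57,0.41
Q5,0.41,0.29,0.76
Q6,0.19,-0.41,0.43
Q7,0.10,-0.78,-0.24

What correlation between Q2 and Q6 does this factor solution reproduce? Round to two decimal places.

r̂ = Σ λ_i·λ_j across factors = (0.82)(0.19) + (-0.40)(-0.41) + (0.30)(0.43)
  = +0.1558 +0.1640 +0.1290 = 0.4488

0.45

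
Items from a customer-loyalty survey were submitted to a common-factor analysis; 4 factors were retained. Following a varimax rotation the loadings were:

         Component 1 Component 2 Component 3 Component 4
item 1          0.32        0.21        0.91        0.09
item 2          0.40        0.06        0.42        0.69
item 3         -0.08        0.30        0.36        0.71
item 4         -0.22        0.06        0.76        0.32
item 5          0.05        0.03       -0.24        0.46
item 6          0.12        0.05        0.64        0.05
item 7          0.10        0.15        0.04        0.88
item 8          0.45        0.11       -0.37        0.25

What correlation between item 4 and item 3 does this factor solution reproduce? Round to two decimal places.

r̂ = Σ λ_i·λ_j across factors = (-0.22)(-0.08) + (0.06)(0.30) + (0.76)(0.36) + (0.32)(0.71)
  = +0.0176 +0.0180 +0.2736 +0.2272 = 0.5364

0.54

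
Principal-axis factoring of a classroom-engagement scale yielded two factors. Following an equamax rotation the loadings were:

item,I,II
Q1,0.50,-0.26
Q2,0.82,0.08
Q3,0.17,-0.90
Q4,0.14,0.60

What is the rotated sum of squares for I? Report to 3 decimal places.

0.971

SS loadings for I = 0.50² + 0.82² + 0.17² + 0.14² = 0.2500 + 0.6724 + 0.0289 + 0.0196 = 0.9709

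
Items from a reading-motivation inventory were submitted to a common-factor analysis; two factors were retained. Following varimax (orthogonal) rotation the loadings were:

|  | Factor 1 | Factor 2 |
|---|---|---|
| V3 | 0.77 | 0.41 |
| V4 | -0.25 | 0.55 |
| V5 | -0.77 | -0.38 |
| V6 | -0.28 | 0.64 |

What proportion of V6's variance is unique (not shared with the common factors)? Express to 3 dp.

h² = (-0.28)² + 0.64² = 0.0784 + 0.4096 = 0.4880
Uniqueness u² = 1 − h² = 1 − 0.4880 = 0.5120

0.512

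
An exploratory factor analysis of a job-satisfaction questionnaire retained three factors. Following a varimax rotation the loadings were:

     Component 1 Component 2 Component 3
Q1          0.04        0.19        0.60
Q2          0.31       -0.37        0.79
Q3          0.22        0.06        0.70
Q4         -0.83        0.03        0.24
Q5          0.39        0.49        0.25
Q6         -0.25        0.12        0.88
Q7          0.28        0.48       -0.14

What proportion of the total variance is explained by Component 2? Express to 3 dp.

SS loadings for Component 2 = 0.19² + (-0.37)² + 0.06² + 0.03² + 0.49² + 0.12² + 0.48² = 0.6624
Proportion of variance = 0.6624 / 7 = 0.0946.

0.095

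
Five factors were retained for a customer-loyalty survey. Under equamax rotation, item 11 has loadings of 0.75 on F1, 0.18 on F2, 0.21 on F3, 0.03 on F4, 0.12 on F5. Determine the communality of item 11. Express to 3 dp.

0.654

h² = 0.75² + 0.18² + 0.21² + 0.03² + 0.12² = 0.5625 + 0.0324 + 0.0441 + 0.0009 + 0.0144 = 0.6543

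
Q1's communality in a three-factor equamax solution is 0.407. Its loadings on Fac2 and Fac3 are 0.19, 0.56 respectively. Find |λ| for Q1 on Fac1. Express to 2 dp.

0.24

Under orthogonal rotation h² = Σλ², so λ_Fac1² = h² − (0.3497) = 0.407 − 0.3497 = 0.0573.
|λ| = √0.0573 = 0.2394.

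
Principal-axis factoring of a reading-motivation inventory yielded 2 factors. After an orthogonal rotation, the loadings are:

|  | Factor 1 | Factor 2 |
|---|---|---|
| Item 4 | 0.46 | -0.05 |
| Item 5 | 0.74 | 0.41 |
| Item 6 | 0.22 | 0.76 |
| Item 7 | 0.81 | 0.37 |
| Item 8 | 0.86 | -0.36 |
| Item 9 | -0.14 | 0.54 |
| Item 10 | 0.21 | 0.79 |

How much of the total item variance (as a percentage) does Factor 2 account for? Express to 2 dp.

SS loadings for Factor 2 = (-0.05)² + 0.41² + 0.76² + 0.37² + (-0.36)² + 0.54² + 0.79² = 1.9304
With 7 standardized items, total variance = 7. Proportion = 1.9304/7 = 0.2758 → 27.58%.

27.58%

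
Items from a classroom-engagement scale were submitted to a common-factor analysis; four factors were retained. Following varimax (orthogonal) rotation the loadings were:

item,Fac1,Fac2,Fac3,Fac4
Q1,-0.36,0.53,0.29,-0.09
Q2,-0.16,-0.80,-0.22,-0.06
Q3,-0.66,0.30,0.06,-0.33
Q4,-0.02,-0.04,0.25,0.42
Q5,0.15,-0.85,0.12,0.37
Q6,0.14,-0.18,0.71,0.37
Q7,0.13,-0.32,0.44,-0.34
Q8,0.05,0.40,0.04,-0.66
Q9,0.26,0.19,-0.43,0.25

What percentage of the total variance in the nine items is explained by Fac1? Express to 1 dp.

8.0%

SS loadings for Fac1 = (-0.36)² + (-0.16)² + (-0.66)² + (-0.02)² + 0.15² + 0.14² + 0.13² + 0.05² + 0.26² = 0.7203
With 9 standardized items, total variance = 9. Proportion = 0.7203/9 = 0.0800 → 8.00%.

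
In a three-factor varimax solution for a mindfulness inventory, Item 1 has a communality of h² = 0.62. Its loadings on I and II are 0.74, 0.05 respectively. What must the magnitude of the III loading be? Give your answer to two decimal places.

0.26

Under orthogonal rotation h² = Σλ², so λ_III² = h² − (0.5501) = 0.62 − 0.5501 = 0.0699.
|λ| = √0.0699 = 0.2644.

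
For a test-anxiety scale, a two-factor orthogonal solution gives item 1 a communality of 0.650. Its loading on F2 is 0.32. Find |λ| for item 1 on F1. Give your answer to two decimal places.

Under orthogonal rotation h² = Σλ², so λ_F1² = h² − (0.1024) = 0.650 − 0.1024 = 0.5476.
|λ| = √0.5476 = 0.7400.

0.74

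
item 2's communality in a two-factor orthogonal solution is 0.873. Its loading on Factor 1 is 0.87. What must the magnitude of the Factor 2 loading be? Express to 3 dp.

Under orthogonal rotation h² = Σλ², so λ_Factor 2² = h² − (0.7569) = 0.873 − 0.7569 = 0.1161.
|λ| = √0.1161 = 0.3407.

0.341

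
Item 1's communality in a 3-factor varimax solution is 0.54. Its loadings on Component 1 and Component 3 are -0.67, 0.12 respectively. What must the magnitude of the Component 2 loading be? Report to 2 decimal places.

0.28

Under orthogonal rotation h² = Σλ², so λ_Component 2² = h² − (0.4633) = 0.54 − 0.4633 = 0.0767.
|λ| = √0.0767 = 0.2769.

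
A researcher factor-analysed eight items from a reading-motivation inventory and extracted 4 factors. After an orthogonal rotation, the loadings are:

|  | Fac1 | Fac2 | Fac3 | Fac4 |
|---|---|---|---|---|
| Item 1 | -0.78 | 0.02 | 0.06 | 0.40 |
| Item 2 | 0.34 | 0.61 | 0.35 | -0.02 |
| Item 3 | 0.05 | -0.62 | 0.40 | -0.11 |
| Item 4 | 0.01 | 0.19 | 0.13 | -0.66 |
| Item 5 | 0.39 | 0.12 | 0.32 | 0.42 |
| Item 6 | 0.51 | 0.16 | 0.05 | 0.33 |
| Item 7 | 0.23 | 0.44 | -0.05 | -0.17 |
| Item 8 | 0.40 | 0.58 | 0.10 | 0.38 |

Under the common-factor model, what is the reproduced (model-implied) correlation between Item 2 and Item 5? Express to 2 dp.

r̂ = Σ λ_i·λ_j across factors = (0.34)(0.39) + (0.61)(0.12) + (0.35)(0.32) + (-0.02)(0.42)
  = +0.1326 +0.0732 +0.1120 -0.0084 = 0.3094

0.31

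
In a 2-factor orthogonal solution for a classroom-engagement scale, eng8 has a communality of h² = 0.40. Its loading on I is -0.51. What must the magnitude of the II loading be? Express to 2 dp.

Under orthogonal rotation h² = Σλ², so λ_II² = h² − (0.2601) = 0.40 − 0.2601 = 0.1399.
|λ| = √0.1399 = 0.3740.

0.37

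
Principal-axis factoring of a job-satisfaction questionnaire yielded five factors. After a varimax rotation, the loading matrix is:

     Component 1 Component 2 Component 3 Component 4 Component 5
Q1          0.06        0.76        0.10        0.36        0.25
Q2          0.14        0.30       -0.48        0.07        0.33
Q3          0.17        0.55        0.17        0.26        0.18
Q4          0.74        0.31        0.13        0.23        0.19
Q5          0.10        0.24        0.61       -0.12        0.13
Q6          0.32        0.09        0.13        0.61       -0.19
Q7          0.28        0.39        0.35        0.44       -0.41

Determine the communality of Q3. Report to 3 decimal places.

0.460

h² = 0.17² + 0.55² + 0.17² + 0.26² + 0.18² = 0.0289 + 0.3025 + 0.0289 + 0.0676 + 0.0324 = 0.4603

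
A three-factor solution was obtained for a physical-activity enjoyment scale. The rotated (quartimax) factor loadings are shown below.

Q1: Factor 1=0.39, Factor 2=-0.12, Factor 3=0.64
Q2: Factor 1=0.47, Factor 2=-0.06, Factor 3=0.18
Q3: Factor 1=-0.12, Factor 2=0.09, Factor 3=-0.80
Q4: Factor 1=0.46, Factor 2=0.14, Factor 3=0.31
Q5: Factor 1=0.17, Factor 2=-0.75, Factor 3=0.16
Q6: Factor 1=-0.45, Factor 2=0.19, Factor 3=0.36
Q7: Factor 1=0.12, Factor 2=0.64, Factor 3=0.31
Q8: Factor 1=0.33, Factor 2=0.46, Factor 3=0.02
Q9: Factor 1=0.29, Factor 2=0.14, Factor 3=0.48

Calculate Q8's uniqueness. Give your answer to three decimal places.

0.679

h² = 0.33² + 0.46² + 0.02² = 0.1089 + 0.2116 + 0.0004 = 0.3209
Uniqueness u² = 1 − h² = 1 − 0.3209 = 0.6791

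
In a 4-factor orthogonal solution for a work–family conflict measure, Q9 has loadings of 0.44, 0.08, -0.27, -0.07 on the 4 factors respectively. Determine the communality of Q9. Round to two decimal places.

h² = 0.44² + 0.08² + (-0.27)² + (-0.07)² = 0.1936 + 0.0064 + 0.0729 + 0.0049 = 0.2778

0.28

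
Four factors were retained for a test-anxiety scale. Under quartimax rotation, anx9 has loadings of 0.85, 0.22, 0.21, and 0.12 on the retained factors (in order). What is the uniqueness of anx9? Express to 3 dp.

h² = 0.85² + 0.22² + 0.21² + 0.12² = 0.7225 + 0.0484 + 0.0441 + 0.0144 = 0.8294
Uniqueness u² = 1 − h² = 1 − 0.8294 = 0.1706

0.171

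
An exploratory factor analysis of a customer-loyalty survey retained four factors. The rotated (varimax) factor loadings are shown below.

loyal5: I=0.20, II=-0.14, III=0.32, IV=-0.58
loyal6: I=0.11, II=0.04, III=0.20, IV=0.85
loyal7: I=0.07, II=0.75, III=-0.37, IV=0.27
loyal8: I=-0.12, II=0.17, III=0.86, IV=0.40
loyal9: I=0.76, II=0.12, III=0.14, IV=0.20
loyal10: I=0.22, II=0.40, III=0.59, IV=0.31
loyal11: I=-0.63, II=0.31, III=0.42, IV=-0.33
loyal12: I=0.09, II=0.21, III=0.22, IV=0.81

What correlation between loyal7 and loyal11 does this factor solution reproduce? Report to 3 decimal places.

-0.056

r̂ = Σ λ_i·λ_j across factors = (0.07)(-0.63) + (0.75)(0.31) + (-0.37)(0.42) + (0.27)(-0.33)
  = -0.0441 +0.2325 -0.1554 -0.0891 = -0.0561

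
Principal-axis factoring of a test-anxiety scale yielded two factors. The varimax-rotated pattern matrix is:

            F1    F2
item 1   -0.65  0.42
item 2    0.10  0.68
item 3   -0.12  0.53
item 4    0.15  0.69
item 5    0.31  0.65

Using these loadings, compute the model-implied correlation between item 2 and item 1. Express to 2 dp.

r̂ = Σ λ_i·λ_j across factors = (0.10)(-0.65) + (0.68)(0.42)
  = -0.0650 +0.2856 = 0.2206

0.22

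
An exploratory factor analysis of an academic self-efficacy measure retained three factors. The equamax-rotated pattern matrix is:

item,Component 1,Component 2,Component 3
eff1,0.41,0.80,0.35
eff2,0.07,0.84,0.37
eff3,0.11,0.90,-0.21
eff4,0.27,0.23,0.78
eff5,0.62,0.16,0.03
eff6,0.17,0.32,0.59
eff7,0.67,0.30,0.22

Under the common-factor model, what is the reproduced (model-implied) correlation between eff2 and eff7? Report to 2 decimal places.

0.38

r̂ = Σ λ_i·λ_j across factors = (0.07)(0.67) + (0.84)(0.30) + (0.37)(0.22)
  = +0.0469 +0.2520 +0.0814 = 0.3803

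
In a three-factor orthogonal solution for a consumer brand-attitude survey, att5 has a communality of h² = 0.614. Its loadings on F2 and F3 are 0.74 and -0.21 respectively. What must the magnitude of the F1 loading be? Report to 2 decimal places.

0.15

Under orthogonal rotation h² = Σλ², so λ_F1² = h² − (0.5917) = 0.614 − 0.5917 = 0.0223.
|λ| = √0.0223 = 0.1493.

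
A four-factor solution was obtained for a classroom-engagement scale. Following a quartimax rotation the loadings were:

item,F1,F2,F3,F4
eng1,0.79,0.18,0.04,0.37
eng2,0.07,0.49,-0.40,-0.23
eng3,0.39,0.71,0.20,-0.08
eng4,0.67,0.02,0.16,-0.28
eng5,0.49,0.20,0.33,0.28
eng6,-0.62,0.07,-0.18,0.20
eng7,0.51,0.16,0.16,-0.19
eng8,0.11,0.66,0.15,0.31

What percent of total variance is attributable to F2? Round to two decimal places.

SS loadings for F2 = 0.18² + 0.49² + 0.71² + 0.02² + 0.20² + 0.07² + 0.16² + 0.66² = 1.2831
With 8 standardized items, total variance = 8. Proportion = 1.2831/8 = 0.1604 → 16.04%.

16.04%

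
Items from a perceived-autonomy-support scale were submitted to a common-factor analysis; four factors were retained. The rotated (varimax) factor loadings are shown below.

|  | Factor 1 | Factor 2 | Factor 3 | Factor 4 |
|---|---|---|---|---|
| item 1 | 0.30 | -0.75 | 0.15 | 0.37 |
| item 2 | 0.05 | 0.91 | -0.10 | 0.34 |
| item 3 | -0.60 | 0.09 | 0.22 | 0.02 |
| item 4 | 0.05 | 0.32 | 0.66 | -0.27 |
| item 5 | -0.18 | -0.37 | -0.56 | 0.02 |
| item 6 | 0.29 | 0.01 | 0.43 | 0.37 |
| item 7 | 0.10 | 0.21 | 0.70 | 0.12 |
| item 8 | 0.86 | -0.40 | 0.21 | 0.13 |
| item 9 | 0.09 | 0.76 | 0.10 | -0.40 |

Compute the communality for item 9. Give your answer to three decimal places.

0.756

h² = 0.09² + 0.76² + 0.10² + (-0.40)² = 0.0081 + 0.5776 + 0.0100 + 0.1600 = 0.7557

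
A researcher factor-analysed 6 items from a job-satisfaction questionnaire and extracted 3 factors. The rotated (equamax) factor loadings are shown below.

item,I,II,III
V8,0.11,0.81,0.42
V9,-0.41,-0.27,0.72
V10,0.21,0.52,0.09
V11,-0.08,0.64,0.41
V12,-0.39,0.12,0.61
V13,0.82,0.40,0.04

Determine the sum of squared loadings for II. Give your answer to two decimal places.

SS loadings for II = 0.81² + (-0.27)² + 0.52² + 0.64² + 0.12² + 0.40² = 0.6561 + 0.0729 + 0.2704 + 0.4096 + 0.0144 + 0.1600 = 1.5834

1.58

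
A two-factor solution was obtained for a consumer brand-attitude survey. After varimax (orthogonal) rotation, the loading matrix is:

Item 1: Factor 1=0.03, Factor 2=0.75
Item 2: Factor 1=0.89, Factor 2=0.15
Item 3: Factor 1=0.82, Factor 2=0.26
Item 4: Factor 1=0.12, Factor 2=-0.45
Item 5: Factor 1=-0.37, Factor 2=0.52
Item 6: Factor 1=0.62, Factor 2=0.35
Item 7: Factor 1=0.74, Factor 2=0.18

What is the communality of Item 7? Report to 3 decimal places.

0.580

h² = 0.74² + 0.18² = 0.5476 + 0.0324 = 0.5800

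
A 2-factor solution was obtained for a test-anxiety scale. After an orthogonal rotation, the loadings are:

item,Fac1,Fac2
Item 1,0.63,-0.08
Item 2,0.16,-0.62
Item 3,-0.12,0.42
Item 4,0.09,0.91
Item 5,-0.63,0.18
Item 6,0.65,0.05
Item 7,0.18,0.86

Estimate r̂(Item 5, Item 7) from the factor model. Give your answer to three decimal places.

r̂ = Σ λ_i·λ_j across factors = (-0.63)(0.18) + (0.18)(0.86)
  = -0.1134 +0.1548 = 0.0414

0.041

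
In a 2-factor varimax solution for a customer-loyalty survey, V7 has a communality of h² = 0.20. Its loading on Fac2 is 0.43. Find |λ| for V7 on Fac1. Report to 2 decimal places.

0.12

Under orthogonal rotation h² = Σλ², so λ_Fac1² = h² − (0.1849) = 0.20 − 0.1849 = 0.0151.
|λ| = √0.0151 = 0.1229.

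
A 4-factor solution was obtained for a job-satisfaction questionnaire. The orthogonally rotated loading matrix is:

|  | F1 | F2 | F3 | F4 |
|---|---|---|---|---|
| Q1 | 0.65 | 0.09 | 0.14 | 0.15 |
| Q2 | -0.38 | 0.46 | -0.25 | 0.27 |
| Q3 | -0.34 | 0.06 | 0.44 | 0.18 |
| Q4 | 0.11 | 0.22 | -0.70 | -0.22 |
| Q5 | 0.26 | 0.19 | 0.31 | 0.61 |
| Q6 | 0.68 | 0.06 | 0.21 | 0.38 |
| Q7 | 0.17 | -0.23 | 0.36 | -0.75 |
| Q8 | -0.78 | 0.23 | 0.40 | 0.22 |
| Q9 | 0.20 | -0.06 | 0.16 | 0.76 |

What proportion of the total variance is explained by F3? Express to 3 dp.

0.136

SS loadings for F3 = 0.14² + (-0.25)² + 0.44² + (-0.70)² + 0.31² + 0.21² + 0.36² + 0.40² + 0.16² = 1.2211
Proportion of variance = 1.2211 / 9 = 0.1357.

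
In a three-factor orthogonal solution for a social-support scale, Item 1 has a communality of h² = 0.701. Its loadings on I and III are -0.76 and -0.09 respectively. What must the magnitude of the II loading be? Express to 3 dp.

0.340

Under orthogonal rotation h² = Σλ², so λ_II² = h² − (0.5857) = 0.701 − 0.5857 = 0.1153.
|λ| = √0.1153 = 0.3396.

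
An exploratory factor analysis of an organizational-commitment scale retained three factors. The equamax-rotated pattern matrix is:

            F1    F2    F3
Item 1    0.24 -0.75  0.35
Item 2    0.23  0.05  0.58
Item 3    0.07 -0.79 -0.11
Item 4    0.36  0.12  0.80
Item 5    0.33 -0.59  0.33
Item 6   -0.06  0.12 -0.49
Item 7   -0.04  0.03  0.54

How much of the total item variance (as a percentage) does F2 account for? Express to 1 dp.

22.4%

SS loadings for F2 = (-0.75)² + 0.05² + (-0.79)² + 0.12² + (-0.59)² + 0.12² + 0.03² = 1.5669
With 7 standardized items, total variance = 7. Proportion = 1.5669/7 = 0.2238 → 22.38%.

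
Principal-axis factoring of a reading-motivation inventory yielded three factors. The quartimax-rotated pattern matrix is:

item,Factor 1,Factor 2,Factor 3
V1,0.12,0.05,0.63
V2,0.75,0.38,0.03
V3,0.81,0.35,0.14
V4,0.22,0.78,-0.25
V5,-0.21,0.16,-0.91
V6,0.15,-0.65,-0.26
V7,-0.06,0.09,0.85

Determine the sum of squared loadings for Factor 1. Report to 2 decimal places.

1.35

SS loadings for Factor 1 = 0.12² + 0.75² + 0.81² + 0.22² + (-0.21)² + 0.15² + (-0.06)² = 0.0144 + 0.5625 + 0.6561 + 0.0484 + 0.0441 + 0.0225 + 0.0036 = 1.3516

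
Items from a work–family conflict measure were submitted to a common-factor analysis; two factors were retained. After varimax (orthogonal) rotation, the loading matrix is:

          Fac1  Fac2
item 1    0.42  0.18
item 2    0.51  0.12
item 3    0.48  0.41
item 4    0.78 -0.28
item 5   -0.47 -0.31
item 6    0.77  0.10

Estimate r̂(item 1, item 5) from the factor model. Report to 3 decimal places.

-0.253

r̂ = Σ λ_i·λ_j across factors = (0.42)(-0.47) + (0.18)(-0.31)
  = -0.1974 -0.0558 = -0.2532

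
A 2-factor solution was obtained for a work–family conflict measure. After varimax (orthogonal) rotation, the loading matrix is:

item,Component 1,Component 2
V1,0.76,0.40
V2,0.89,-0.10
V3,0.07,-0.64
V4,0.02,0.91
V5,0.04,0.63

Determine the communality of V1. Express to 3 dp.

h² = 0.76² + 0.40² = 0.5776 + 0.1600 = 0.7376

0.738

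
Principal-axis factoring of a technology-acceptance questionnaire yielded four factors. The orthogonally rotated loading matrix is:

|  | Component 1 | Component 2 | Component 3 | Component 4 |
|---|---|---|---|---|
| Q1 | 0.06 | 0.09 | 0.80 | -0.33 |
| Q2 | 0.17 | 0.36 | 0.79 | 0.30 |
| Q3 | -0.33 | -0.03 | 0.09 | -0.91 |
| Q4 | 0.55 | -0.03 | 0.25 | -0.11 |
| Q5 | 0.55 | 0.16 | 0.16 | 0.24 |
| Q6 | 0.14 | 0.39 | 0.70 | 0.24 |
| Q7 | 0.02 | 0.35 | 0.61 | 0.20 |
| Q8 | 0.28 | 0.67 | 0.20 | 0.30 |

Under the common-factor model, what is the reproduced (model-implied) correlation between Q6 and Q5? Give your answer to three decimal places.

r̂ = Σ λ_i·λ_j across factors = (0.14)(0.55) + (0.39)(0.16) + (0.70)(0.16) + (0.24)(0.24)
  = +0.0770 +0.0624 +0.1120 +0.0576 = 0.3090

0.309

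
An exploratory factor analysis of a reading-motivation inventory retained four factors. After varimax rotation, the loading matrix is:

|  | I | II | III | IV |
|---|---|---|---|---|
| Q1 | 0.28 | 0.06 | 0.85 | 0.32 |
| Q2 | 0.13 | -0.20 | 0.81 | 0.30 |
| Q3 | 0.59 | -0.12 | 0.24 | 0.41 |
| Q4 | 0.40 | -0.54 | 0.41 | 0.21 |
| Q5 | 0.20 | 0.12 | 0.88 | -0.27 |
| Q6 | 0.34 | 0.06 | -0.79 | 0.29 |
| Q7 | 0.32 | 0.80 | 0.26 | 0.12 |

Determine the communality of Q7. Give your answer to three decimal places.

h² = 0.32² + 0.80² + 0.26² + 0.12² = 0.1024 + 0.6400 + 0.0676 + 0.0144 = 0.8244

0.824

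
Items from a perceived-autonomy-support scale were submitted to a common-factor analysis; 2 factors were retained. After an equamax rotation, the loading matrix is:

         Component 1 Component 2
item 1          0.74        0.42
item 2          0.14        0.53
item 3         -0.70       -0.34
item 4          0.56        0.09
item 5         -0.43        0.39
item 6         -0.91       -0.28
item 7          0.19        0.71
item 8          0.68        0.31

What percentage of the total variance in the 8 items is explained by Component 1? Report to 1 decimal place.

36.0%

SS loadings for Component 1 = 0.74² + 0.14² + (-0.70)² + 0.56² + (-0.43)² + (-0.91)² + 0.19² + 0.68² = 2.8823
With 8 standardized items, total variance = 8. Proportion = 2.8823/8 = 0.3603 → 36.03%.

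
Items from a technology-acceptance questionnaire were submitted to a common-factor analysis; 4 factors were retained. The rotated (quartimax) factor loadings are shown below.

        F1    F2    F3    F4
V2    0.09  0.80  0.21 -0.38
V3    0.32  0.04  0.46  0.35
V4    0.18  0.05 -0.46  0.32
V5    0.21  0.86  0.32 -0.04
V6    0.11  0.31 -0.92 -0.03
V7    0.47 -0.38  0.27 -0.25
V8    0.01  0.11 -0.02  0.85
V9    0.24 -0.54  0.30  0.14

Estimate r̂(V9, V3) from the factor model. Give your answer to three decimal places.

r̂ = Σ λ_i·λ_j across factors = (0.24)(0.32) + (-0.54)(0.04) + (0.30)(0.46) + (0.14)(0.35)
  = +0.0768 -0.0216 +0.1380 +0.0490 = 0.2422

0.242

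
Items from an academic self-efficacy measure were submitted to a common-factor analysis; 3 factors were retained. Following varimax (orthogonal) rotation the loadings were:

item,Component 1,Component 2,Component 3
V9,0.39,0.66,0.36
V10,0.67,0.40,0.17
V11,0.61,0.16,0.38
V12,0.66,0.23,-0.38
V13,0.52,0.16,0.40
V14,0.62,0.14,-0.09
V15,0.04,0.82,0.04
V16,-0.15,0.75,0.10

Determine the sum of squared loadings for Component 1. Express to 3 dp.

2.088

SS loadings for Component 1 = 0.39² + 0.67² + 0.61² + 0.66² + 0.52² + 0.62² + 0.04² + (-0.15)² = 0.1521 + 0.4489 + 0.3721 + 0.4356 + 0.2704 + 0.3844 + 0.0016 + 0.0225 = 2.0876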